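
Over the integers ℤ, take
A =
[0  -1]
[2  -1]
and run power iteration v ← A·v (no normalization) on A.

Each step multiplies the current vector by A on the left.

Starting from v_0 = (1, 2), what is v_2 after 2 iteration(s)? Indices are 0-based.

v_0 = (1, 2).
v_1 = A·v_0 = (-2, 0).
v_2 = A·v_1 = (0, -4).

v_2 = (0, -4)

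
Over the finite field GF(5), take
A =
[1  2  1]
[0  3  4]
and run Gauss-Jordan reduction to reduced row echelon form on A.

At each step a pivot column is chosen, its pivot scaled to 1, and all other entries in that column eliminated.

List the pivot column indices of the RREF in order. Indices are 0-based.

pivot columns: 0, 1

step 1: normalize row 0 (÷1) = (1, 2, 1)
step 2: normalize row 1 (÷3) = (0, 1, 3)
  row 0: subtract 2×row1 = (1, 0, 0)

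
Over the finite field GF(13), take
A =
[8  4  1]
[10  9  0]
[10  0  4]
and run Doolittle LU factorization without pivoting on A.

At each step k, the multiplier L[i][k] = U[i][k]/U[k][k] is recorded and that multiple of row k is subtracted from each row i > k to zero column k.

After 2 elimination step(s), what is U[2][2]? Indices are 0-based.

U[2][2] = 2

[col 0] pivot 8
  R1 -= 11*R0 → (0, 4, 2)  (L[1][0] := 11)
  R2 -= 11*R0 → (0, 8, 6)  (L[2][0] := 11)
[col 1] pivot 4
  R2 -= 2*R1 → (0, 0, 2)  (L[2][1] := 2)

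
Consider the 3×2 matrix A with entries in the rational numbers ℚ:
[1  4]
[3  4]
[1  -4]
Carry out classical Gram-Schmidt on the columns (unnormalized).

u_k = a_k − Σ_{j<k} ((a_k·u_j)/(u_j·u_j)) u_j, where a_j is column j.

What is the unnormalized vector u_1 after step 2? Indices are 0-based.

Step 1: u_0 = a_0 = (1, 3, 1).
Step 2: u_1 = a_1 − (12/11)·u_0 = (32/11, 8/11, -56/11).

u_1 = (32/11, 8/11, -56/11)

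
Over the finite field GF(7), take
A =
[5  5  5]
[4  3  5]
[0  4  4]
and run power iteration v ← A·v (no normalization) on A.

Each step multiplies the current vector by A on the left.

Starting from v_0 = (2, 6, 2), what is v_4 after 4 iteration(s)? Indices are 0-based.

v_4 = (2, 2, 3)

v_0 = (2, 6, 2).
v_1 = A·v_0 = (1, 1, 4).
v_2 = A·v_1 = (2, 6, 6).
v_3 = A·v_2 = (0, 0, 6).
v_4 = A·v_3 = (2, 2, 3).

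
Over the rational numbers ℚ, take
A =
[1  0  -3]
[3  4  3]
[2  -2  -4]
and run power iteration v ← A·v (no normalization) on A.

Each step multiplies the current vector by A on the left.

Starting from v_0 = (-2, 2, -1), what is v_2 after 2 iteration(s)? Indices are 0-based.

v_0 = (-2, 2, -1).
v_1 = A·v_0 = (1, -1, -4).
v_2 = A·v_1 = (13, -13, 20).

v_2 = (13, -13, 20)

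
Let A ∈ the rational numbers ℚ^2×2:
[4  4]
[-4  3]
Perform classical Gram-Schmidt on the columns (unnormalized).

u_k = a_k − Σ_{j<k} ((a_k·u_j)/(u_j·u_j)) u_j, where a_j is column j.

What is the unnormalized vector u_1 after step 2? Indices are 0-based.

Step 1: u_0 = a_0 = (4, -4).
Step 2: u_1 = a_1 − (1/8)·u_0 = (7/2, 7/2).

u_1 = (7/2, 7/2)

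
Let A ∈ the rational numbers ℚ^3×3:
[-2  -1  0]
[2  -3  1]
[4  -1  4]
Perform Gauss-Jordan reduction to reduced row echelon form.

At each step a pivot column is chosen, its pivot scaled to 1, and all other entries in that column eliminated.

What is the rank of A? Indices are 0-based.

rank = 3

pivot(0,0)=-2: scale R0 → (1, 1/2, 0)
  clear (1,0): R1 −= (2)R0 → (0, -4, 1)
  clear (2,0): R2 −= (4)R0 → (0, -3, 4)
pivot(1,1)=-4: scale R1 → (0, 1, -1/4)
  clear (0,1): R0 −= (1/2)R1 → (1, 0, 1/8)
  clear (2,1): R2 −= (-3)R1 → (0, 0, 13/4)
pivot(2,2)=13/4: scale R2 → (0, 0, 1)
  clear (0,2): R0 −= (1/8)R2 → (1, 0, 0)
  clear (1,2): R1 −= (-1/4)R2 → (0, 1, 0)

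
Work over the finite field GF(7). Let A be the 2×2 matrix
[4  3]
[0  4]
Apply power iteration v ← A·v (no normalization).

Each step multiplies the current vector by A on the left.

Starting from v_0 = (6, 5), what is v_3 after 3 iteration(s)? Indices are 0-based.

v_0 = (6, 5).
v_1 = A·v_0 = (4, 6).
v_2 = A·v_1 = (6, 3).
v_3 = A·v_2 = (5, 5).

v_3 = (5, 5)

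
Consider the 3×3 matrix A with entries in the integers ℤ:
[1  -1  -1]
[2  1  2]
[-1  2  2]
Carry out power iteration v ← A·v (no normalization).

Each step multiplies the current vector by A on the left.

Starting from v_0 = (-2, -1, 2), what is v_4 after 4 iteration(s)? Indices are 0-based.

v_4 = (-49, 27, 82)

v_0 = (-2, -1, 2).
v_1 = A·v_0 = (-3, -1, 4).
v_2 = A·v_1 = (-6, 1, 9).
v_3 = A·v_2 = (-16, 7, 26).
v_4 = A·v_3 = (-49, 27, 82).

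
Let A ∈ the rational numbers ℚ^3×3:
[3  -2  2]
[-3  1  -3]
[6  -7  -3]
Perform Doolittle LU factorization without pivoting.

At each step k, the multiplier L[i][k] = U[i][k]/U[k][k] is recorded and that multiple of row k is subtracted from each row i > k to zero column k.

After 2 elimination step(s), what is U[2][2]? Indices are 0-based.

U[2][2] = -4

[col 0] pivot 3
  R1 -= -1*R0 → (0, -1, -1)  (L[1][0] := -1)
  R2 -= 2*R0 → (0, -3, -7)  (L[2][0] := 2)
[col 1] pivot -1
  R2 -= 3*R1 → (0, 0, -4)  (L[2][1] := 3)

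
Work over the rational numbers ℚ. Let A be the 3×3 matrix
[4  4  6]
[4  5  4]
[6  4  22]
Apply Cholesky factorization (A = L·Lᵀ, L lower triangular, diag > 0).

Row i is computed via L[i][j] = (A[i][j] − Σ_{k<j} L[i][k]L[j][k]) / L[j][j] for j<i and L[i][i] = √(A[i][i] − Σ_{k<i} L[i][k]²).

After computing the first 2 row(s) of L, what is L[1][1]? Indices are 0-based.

Step 1: L[0][0] = √(4) = 2.
  L[1][0] = (4) / L[0][0] = 2.
Step 2: L[1][1] = √(1) = 1.

L[1][1] = 1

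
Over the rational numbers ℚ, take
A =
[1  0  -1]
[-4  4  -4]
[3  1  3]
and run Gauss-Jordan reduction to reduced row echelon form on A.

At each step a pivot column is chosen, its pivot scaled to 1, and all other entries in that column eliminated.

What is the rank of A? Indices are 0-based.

rank = 3

step 1: normalize row 0 (÷1) = (1, 0, -1)
  row 1: subtract -4×row0 = (0, 4, -8)
  row 2: subtract 3×row0 = (0, 1, 6)
step 2: normalize row 1 (÷4) = (0, 1, -2)
  row 2: subtract 1×row1 = (0, 0, 8)
step 3: normalize row 2 (÷8) = (0, 0, 1)
  row 0: subtract -1×row2 = (1, 0, 0)
  row 1: subtract -2×row2 = (0, 1, 0)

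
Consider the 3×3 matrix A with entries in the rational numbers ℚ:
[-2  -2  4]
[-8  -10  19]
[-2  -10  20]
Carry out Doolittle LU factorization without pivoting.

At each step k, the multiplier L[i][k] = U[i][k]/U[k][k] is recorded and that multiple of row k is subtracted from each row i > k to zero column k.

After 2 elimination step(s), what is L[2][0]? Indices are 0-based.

L[2][0] = 1

k=0: U[0][0]=-2
  eliminate (1,0): mult=4, new row 1: (0, -2, 3); set L[1][0]=4
  eliminate (2,0): mult=1, new row 2: (0, -8, 16); set L[2][0]=1
k=1: U[1][1]=-2
  eliminate (2,1): mult=4, new row 2: (0, 0, 4); set L[2][1]=4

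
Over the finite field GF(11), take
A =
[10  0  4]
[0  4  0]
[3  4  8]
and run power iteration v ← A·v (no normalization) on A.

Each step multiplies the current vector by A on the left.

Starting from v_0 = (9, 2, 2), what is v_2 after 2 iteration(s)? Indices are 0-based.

v_2 = (7, 10, 8)

v_0 = (9, 2, 2).
v_1 = A·v_0 = (10, 8, 7).
v_2 = A·v_1 = (7, 10, 8).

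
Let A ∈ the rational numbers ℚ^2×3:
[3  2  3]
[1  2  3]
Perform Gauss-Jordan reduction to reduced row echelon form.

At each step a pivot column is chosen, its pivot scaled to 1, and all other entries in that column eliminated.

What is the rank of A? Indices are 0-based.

rank = 2

pivot(0,0)=3: scale R0 → (1, 2/3, 1)
  clear (1,0): R1 −= (1)R0 → (0, 4/3, 2)
pivot(1,1)=4/3: scale R1 → (0, 1, 3/2)
  clear (0,1): R0 −= (2/3)R1 → (1, 0, 0)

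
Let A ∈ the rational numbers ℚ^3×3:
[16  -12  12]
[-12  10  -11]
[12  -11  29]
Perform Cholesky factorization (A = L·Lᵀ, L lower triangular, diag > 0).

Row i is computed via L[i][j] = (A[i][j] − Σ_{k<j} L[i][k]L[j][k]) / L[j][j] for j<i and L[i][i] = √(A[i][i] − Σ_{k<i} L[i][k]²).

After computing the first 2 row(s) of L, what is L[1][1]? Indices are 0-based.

L[1][1] = 1

Step 1: L[0][0] = √(16) = 4.
  L[1][0] = (-12) / L[0][0] = -3.
Step 2: L[1][1] = √(1) = 1.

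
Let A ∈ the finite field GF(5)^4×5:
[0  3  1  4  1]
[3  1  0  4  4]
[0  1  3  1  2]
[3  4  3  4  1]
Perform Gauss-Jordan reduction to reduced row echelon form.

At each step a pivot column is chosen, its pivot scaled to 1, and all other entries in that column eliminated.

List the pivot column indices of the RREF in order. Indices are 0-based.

pivot columns: 0, 1, 2, 4

[1] R0 <-> R1
[1] R0 /= 3  ⇒  (1, 2, 0, 3, 3)
     R3 -= 3·R0  ⇒  (0, 3, 3, 0, 2)
[2] R1 /= 3  ⇒  (0, 1, 2, 3, 2)
     R0 -= 2·R1  ⇒  (1, 0, 1, 2, 4)
     R2 -= 1·R1  ⇒  (0, 0, 1, 3, 0)
     R3 -= 3·R1  ⇒  (0, 0, 2, 1, 1)
[3] R2 /= 1  ⇒  (0, 0, 1, 3, 0)
     R0 -= 1·R2  ⇒  (1, 0, 0, 4, 4)
     R1 -= 2·R2  ⇒  (0, 1, 0, 2, 2)
     R3 -= 2·R2  ⇒  (0, 0, 0, 0, 1)
column 3 empty below row 3
[4] R3 /= 1  ⇒  (0, 0, 0, 0, 1)
     R0 -= 4·R3  ⇒  (1, 0, 0, 4, 0)
     R1 -= 2·R3  ⇒  (0, 1, 0, 2, 0)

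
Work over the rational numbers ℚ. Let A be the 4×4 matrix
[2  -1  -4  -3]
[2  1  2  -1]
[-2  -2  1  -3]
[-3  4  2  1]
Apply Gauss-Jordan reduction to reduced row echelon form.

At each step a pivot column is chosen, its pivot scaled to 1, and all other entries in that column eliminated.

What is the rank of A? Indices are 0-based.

rank = 4

[1] R0 /= 2  ⇒  (1, -1/2, -2, -3/2)
     R1 -= 2·R0  ⇒  (0, 2, 6, 2)
     R2 -= -2·R0  ⇒  (0, -3, -3, -6)
     R3 -= -3·R0  ⇒  (0, 5/2, -4, -7/2)
[2] R1 /= 2  ⇒  (0, 1, 3, 1)
     R0 -= -1/2·R1  ⇒  (1, 0, -1/2, -1)
     R2 -= -3·R1  ⇒  (0, 0, 6, -3)
     R3 -= 5/2·R1  ⇒  (0, 0, -23/2, -6)
[3] R2 /= 6  ⇒  (0, 0, 1, -1/2)
     R0 -= -1/2·R2  ⇒  (1, 0, 0, -5/4)
     R1 -= 3·R2  ⇒  (0, 1, 0, 5/2)
     R3 -= -23/2·R2  ⇒  (0, 0, 0, -47/4)
[4] R3 /= -47/4  ⇒  (0, 0, 0, 1)
     R0 -= -5/4·R3  ⇒  (1, 0, 0, 0)
     R1 -= 5/2·R3  ⇒  (0, 1, 0, 0)
     R2 -= -1/2·R3  ⇒  (0, 0, 1, 0)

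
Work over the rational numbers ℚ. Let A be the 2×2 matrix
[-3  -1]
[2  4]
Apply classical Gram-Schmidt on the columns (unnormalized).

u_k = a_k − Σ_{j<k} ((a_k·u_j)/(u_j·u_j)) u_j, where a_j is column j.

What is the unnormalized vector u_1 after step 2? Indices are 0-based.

Step 1: u_0 = a_0 = (-3, 2).
Step 2: u_1 = a_1 − (11/13)·u_0 = (20/13, 30/13).

u_1 = (20/13, 30/13)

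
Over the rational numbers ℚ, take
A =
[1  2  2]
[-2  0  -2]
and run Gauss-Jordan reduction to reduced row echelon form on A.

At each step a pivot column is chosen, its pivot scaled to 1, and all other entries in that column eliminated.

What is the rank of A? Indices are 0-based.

step 1: normalize row 0 (÷1) = (1, 2, 2)
  row 1: subtract -2×row0 = (0, 4, 2)
step 2: normalize row 1 (÷4) = (0, 1, 1/2)
  row 0: subtract 2×row1 = (1, 0, 1)

rank = 2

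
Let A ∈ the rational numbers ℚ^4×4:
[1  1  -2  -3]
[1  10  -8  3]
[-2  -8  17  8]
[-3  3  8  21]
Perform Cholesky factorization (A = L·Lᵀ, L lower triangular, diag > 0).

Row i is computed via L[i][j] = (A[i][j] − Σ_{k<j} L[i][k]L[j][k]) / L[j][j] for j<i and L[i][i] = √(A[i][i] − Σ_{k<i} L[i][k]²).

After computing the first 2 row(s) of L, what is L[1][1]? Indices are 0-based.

L[1][1] = 3

Step 1: L[0][0] = √(1) = 1.
  L[1][0] = (1) / L[0][0] = 1.
Step 2: L[1][1] = √(9) = 3.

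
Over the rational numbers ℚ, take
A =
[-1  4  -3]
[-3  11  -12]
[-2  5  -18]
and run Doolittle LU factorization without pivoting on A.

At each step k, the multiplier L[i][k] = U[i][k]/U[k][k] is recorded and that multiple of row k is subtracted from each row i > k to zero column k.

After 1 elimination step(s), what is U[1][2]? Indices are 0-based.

U[1][2] = -3

Step 1: pivot at (0,0) is -1.
  row1 ← row1 − (3)·row0  ⇒  L[1][0]=3, U row1=(0, -1, -3)
  row2 ← row2 − (2)·row0  ⇒  L[2][0]=2, U row2=(0, -3, -12)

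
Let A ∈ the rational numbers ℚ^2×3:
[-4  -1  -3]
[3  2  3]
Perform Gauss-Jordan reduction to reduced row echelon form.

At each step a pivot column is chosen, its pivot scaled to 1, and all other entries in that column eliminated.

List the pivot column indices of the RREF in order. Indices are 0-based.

pivot columns: 0, 1

step 1: normalize row 0 (÷-4) = (1, 1/4, 3/4)
  row 1: subtract 3×row0 = (0, 5/4, 3/4)
step 2: normalize row 1 (÷5/4) = (0, 1, 3/5)
  row 0: subtract 1/4×row1 = (1, 0, 3/5)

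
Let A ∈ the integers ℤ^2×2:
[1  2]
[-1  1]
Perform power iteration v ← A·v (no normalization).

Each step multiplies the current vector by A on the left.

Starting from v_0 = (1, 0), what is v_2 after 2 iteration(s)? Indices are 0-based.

v_2 = (-1, -2)

v_0 = (1, 0).
v_1 = A·v_0 = (1, -1).
v_2 = A·v_1 = (-1, -2).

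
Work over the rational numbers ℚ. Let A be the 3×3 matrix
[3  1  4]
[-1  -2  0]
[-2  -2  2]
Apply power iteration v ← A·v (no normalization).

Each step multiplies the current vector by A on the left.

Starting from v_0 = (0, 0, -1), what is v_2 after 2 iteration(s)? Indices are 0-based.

v_0 = (0, 0, -1).
v_1 = A·v_0 = (-4, 0, -2).
v_2 = A·v_1 = (-20, 4, 4).

v_2 = (-20, 4, 4)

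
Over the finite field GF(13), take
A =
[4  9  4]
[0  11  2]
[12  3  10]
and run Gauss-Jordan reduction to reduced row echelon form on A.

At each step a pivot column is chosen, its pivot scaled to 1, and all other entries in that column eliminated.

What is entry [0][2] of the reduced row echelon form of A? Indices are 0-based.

M[0][2] = 0

step 1: normalize row 0 (÷4) = (1, 12, 1)
  row 2: subtract 12×row0 = (0, 2, 11)
step 2: normalize row 1 (÷11) = (0, 1, 12)
  row 0: subtract 12×row1 = (1, 0, 0)
  row 2: subtract 2×row1 = (0, 0, 0)
skip col 2 (zero from row 2)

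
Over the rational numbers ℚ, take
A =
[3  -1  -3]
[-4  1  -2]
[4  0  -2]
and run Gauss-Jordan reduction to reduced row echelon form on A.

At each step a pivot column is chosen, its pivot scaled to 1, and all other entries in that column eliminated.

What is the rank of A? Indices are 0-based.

step 1: normalize row 0 (÷3) = (1, -1/3, -1)
  row 1: subtract -4×row0 = (0, -1/3, -6)
  row 2: subtract 4×row0 = (0, 4/3, 2)
step 2: normalize row 1 (÷-1/3) = (0, 1, 18)
  row 0: subtract -1/3×row1 = (1, 0, 5)
  row 2: subtract 4/3×row1 = (0, 0, -22)
step 3: normalize row 2 (÷-22) = (0, 0, 1)
  row 0: subtract 5×row2 = (1, 0, 0)
  row 1: subtract 18×row2 = (0, 1, 0)

rank = 3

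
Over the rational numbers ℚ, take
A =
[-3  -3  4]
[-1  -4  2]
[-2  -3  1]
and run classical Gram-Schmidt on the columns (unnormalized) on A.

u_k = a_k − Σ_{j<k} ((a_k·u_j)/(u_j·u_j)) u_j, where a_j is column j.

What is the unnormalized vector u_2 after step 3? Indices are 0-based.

Step 1: u_0 = a_0 = (-3, -1, -2).
Step 2: u_1 = a_1 − (19/14)·u_0 = (15/14, -37/14, -2/7).
Step 3: u_2 = a_2 − (-8/7)·u_0 − (-18/115)·u_1 = (17/23, 51/115, -153/115).

u_2 = (17/23, 51/115, -153/115)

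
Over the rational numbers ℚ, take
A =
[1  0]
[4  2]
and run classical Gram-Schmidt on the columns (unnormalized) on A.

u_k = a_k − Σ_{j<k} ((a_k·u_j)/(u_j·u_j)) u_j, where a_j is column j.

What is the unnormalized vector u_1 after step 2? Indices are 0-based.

u_1 = (-8/17, 2/17)

Step 1: u_0 = a_0 = (1, 4).
Step 2: u_1 = a_1 − (8/17)·u_0 = (-8/17, 2/17).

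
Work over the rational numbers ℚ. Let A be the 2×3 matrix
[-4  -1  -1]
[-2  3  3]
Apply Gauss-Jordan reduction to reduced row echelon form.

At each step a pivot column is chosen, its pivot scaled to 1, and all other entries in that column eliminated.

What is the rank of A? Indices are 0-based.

[1] R0 /= -4  ⇒  (1, 1/4, 1/4)
     R1 -= -2·R0  ⇒  (0, 7/2, 7/2)
[2] R1 /= 7/2  ⇒  (0, 1, 1)
     R0 -= 1/4·R1  ⇒  (1, 0, 0)

rank = 2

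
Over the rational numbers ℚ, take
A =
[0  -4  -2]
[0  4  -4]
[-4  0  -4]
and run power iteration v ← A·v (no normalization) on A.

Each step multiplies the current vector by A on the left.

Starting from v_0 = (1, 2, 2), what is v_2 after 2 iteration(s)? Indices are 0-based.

v_0 = (1, 2, 2).
v_1 = A·v_0 = (-12, 0, -12).
v_2 = A·v_1 = (24, 48, 96).

v_2 = (24, 48, 96)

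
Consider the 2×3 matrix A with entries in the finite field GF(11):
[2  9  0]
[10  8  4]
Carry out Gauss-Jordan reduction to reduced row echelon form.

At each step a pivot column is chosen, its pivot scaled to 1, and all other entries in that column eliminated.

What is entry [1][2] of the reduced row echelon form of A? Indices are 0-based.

M[1][2] = 10

step 1: normalize row 0 (÷2) = (1, 10, 0)
  row 1: subtract 10×row0 = (0, 7, 4)
step 2: normalize row 1 (÷7) = (0, 1, 10)
  row 0: subtract 10×row1 = (1, 0, 10)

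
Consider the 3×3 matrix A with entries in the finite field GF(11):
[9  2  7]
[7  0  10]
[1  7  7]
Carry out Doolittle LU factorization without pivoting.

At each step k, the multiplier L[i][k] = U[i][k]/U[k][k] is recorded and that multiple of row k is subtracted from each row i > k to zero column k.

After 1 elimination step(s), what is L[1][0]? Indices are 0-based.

Step 1: pivot at (0,0) is 9.
  row1 ← row1 − (2)·row0  ⇒  L[1][0]=2, U row1=(0, 7, 7)
  row2 ← row2 − (5)·row0  ⇒  L[2][0]=5, U row2=(0, 8, 5)

L[1][0] = 2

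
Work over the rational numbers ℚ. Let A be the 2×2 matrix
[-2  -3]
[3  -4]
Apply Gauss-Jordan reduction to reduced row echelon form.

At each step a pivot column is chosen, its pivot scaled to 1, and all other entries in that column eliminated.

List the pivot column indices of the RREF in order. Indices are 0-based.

pivot columns: 0, 1

pivot(0,0)=-2: scale R0 → (1, 3/2)
  clear (1,0): R1 −= (3)R0 → (0, -17/2)
pivot(1,1)=-17/2: scale R1 → (0, 1)
  clear (0,1): R0 −= (3/2)R1 → (1, 0)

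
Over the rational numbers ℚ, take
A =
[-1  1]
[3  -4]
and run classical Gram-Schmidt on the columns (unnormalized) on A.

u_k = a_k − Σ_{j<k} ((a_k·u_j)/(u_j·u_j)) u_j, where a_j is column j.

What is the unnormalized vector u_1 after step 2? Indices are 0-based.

u_1 = (-3/10, -1/10)

Step 1: u_0 = a_0 = (-1, 3).
Step 2: u_1 = a_1 − (-13/10)·u_0 = (-3/10, -1/10).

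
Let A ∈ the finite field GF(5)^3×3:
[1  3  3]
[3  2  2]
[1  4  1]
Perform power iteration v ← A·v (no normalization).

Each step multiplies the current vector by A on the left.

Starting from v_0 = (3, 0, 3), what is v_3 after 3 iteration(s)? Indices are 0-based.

v_3 = (3, 2, 0)

v_0 = (3, 0, 3).
v_1 = A·v_0 = (2, 0, 1).
v_2 = A·v_1 = (0, 3, 3).
v_3 = A·v_2 = (3, 2, 0).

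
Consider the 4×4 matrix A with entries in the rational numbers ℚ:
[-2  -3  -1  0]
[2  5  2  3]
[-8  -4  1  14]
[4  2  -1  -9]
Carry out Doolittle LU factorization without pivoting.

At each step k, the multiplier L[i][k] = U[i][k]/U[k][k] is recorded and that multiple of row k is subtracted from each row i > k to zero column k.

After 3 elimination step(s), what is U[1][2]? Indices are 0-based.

U[1][2] = 1

[col 0] pivot -2
  R1 -= -1*R0 → (0, 2, 1, 3)  (L[1][0] := -1)
  R2 -= 4*R0 → (0, 8, 5, 14)  (L[2][0] := 4)
  R3 -= -2*R0 → (0, -4, -3, -9)  (L[3][0] := -2)
[col 1] pivot 2
  R2 -= 4*R1 → (0, 0, 1, 2)  (L[2][1] := 4)
  R3 -= -2*R1 → (0, 0, -1, -3)  (L[3][1] := -2)
[col 2] pivot 1
  R3 -= -1*R2 → (0, 0, 0, -1)  (L[3][2] := -1)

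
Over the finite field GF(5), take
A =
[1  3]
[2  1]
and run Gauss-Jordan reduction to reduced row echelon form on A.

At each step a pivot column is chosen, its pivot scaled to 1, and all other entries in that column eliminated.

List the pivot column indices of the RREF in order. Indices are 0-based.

pivot(0,0)=1: scale R0 → (1, 3)
  clear (1,0): R1 −= (2)R0 → (0, 0)
col 1: no nonzero at/below row 1; advance.

pivot columns: 0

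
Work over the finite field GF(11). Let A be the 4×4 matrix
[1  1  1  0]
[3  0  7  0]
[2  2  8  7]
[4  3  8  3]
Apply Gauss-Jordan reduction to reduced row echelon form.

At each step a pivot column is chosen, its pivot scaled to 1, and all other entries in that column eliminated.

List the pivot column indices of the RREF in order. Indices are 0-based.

pivot columns: 0, 1, 2, 3

[1] R0 /= 1  ⇒  (1, 1, 1, 0)
     R1 -= 3·R0  ⇒  (0, 8, 4, 0)
     R2 -= 2·R0  ⇒  (0, 0, 6, 7)
     R3 -= 4·R0  ⇒  (0, 10, 4, 3)
[2] R1 /= 8  ⇒  (0, 1, 6, 0)
     R0 -= 1·R1  ⇒  (1, 0, 6, 0)
     R3 -= 10·R1  ⇒  (0, 0, 10, 3)
[3] R2 /= 6  ⇒  (0, 0, 1, 3)
     R0 -= 6·R2  ⇒  (1, 0, 0, 4)
     R1 -= 6·R2  ⇒  (0, 1, 0, 4)
     R3 -= 10·R2  ⇒  (0, 0, 0, 6)
[4] R3 /= 6  ⇒  (0, 0, 0, 1)
     R0 -= 4·R3  ⇒  (1, 0, 0, 0)
     R1 -= 4·R3  ⇒  (0, 1, 0, 0)
     R2 -= 3·R3  ⇒  (0, 0, 1, 0)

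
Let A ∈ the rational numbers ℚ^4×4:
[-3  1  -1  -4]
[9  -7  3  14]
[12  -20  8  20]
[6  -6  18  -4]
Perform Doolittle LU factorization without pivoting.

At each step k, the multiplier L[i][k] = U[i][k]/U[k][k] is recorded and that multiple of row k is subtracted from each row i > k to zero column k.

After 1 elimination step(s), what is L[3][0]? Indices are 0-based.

L[3][0] = -2

[col 0] pivot -3
  R1 -= -3*R0 → (0, -4, 0, 2)  (L[1][0] := -3)
  R2 -= -4*R0 → (0, -16, 4, 4)  (L[2][0] := -4)
  R3 -= -2*R0 → (0, -4, 16, -12)  (L[3][0] := -2)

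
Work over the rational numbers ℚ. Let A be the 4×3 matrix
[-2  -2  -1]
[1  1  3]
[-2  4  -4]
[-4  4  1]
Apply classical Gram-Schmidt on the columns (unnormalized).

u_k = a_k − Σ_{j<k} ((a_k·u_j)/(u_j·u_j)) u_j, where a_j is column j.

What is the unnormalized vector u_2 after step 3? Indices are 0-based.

u_2 = (-43/141, 374/141, -460/141, 115/47)

Step 1: u_0 = a_0 = (-2, 1, -2, -4).
Step 2: u_1 = a_1 − (-19/25)·u_0 = (-88/25, 44/25, 62/25, 24/25).
Step 3: u_2 = a_2 − (9/25)·u_0 − (-1/141)·u_1 = (-43/141, 374/141, -460/141, 115/47).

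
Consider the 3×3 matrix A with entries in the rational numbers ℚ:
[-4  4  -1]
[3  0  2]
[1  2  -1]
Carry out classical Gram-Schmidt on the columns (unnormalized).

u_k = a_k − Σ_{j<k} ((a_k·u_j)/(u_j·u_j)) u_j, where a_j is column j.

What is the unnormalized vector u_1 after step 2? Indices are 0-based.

u_1 = (24/13, 21/13, 33/13)

Step 1: u_0 = a_0 = (-4, 3, 1).
Step 2: u_1 = a_1 − (-7/13)·u_0 = (24/13, 21/13, 33/13).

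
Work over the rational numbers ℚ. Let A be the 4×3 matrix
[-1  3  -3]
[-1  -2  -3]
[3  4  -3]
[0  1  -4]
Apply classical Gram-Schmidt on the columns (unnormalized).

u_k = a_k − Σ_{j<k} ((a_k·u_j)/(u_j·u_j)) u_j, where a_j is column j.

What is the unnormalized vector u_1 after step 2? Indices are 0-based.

Step 1: u_0 = a_0 = (-1, -1, 3, 0).
Step 2: u_1 = a_1 − (1)·u_0 = (4, -1, 1, 1).

u_1 = (4, -1, 1, 1)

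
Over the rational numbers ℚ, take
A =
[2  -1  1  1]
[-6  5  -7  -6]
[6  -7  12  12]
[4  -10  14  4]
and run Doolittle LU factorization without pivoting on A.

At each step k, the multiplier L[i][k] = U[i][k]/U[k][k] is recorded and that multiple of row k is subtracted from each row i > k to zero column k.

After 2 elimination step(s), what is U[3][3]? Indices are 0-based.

U[3][3] = -10

Step 1: pivot at (0,0) is 2.
  row1 ← row1 − (-3)·row0  ⇒  L[1][0]=-3, U row1=(0, 2, -4, -3)
  row2 ← row2 − (3)·row0  ⇒  L[2][0]=3, U row2=(0, -4, 9, 9)
  row3 ← row3 − (2)·row0  ⇒  L[3][0]=2, U row3=(0, -8, 12, 2)
Step 2: pivot at (1,1) is 2.
  row2 ← row2 − (-2)·row1  ⇒  L[2][1]=-2, U row2=(0, 0, 1, 3)
  row3 ← row3 − (-4)·row1  ⇒  L[3][1]=-4, U row3=(0, 0, -4, -10)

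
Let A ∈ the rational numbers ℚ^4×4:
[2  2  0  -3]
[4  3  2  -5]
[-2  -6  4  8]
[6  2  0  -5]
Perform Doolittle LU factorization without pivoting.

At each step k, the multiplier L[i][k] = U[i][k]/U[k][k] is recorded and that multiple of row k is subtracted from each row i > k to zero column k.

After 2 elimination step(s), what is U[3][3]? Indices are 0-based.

[col 0] pivot 2
  R1 -= 2*R0 → (0, -1, 2, 1)  (L[1][0] := 2)
  R2 -= -1*R0 → (0, -4, 4, 5)  (L[2][0] := -1)
  R3 -= 3*R0 → (0, -4, 0, 4)  (L[3][0] := 3)
[col 1] pivot -1
  R2 -= 4*R1 → (0, 0, -4, 1)  (L[2][1] := 4)
  R3 -= 4*R1 → (0, 0, -8, 0)  (L[3][1] := 4)

U[3][3] = 0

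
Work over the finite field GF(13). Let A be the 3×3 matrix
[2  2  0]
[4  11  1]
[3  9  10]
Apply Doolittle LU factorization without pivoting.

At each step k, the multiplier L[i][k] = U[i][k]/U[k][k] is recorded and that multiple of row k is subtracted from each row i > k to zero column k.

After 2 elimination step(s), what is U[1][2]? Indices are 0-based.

U[1][2] = 1

[col 0] pivot 2
  R1 -= 2*R0 → (0, 7, 1)  (L[1][0] := 2)
  R2 -= 8*R0 → (0, 6, 10)  (L[2][0] := 8)
[col 1] pivot 7
  R2 -= 12*R1 → (0, 0, 11)  (L[2][1] := 12)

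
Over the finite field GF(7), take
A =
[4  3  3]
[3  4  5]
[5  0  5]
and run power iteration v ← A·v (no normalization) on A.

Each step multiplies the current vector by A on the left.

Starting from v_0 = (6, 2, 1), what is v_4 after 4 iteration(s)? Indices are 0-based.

v_0 = (6, 2, 1).
v_1 = A·v_0 = (5, 3, 0).
v_2 = A·v_1 = (1, 6, 4).
v_3 = A·v_2 = (6, 5, 4).
v_4 = A·v_3 = (2, 2, 1).

v_4 = (2, 2, 1)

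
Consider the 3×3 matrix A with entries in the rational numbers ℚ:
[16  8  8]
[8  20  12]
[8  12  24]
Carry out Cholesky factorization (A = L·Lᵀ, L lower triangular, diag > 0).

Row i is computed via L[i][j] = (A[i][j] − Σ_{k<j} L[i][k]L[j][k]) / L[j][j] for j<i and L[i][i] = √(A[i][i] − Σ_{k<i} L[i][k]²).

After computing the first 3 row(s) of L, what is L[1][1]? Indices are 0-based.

Step 1: L[0][0] = √(16) = 4.
  L[1][0] = (8) / L[0][0] = 2.
Step 2: L[1][1] = √(16) = 4.
  L[2][0] = (8) / L[0][0] = 2.
  L[2][1] = (8) / L[1][1] = 2.
Step 3: L[2][2] = √(16) = 4.

L[1][1] = 4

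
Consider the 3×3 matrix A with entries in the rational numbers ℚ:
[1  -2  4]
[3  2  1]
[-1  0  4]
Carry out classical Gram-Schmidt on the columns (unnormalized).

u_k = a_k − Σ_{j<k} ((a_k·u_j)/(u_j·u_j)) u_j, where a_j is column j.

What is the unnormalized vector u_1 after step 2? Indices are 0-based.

Step 1: u_0 = a_0 = (1, 3, -1).
Step 2: u_1 = a_1 − (4/11)·u_0 = (-26/11, 10/11, 4/11).

u_1 = (-26/11, 10/11, 4/11)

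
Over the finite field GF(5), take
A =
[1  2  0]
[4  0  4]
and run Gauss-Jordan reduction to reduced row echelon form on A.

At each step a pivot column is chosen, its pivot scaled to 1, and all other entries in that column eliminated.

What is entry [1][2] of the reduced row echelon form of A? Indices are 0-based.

[1] R0 /= 1  ⇒  (1, 2, 0)
     R1 -= 4·R0  ⇒  (0, 2, 4)
[2] R1 /= 2  ⇒  (0, 1, 2)
     R0 -= 2·R1  ⇒  (1, 0, 1)

M[1][2] = 2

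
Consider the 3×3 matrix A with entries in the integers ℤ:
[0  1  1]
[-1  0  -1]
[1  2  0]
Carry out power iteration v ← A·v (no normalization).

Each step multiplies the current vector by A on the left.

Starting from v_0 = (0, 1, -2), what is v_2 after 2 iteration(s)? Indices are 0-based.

v_0 = (0, 1, -2).
v_1 = A·v_0 = (-1, 2, 2).
v_2 = A·v_1 = (4, -1, 3).

v_2 = (4, -1, 3)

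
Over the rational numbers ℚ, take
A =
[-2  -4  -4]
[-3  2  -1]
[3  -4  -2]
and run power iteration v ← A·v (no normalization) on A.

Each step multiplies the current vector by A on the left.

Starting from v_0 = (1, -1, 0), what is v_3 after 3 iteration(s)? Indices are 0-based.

v_3 = (68, -22, 32)

v_0 = (1, -1, 0).
v_1 = A·v_0 = (2, -5, 7).
v_2 = A·v_1 = (-12, -23, 12).
v_3 = A·v_2 = (68, -22, 32).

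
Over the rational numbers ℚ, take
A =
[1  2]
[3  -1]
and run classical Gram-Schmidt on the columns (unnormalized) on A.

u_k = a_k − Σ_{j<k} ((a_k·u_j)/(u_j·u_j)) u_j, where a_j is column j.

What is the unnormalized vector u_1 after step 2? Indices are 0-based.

Step 1: u_0 = a_0 = (1, 3).
Step 2: u_1 = a_1 − (-1/10)·u_0 = (21/10, -7/10).

u_1 = (21/10, -7/10)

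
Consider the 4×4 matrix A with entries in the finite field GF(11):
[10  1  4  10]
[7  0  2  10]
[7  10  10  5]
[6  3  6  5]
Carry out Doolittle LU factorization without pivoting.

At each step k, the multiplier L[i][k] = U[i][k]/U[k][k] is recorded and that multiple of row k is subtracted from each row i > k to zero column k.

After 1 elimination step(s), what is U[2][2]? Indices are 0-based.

[col 0] pivot 10
  R1 -= 4*R0 → (0, 7, 8, 3)  (L[1][0] := 4)
  R2 -= 4*R0 → (0, 6, 5, 9)  (L[2][0] := 4)
  R3 -= 5*R0 → (0, 9, 8, 10)  (L[3][0] := 5)

U[2][2] = 5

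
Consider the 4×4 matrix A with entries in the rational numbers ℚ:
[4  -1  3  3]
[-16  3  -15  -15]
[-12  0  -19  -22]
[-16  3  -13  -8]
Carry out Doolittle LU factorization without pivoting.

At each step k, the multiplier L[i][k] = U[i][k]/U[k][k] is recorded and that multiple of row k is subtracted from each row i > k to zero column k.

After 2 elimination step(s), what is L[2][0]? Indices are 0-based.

L[2][0] = -3

[col 0] pivot 4
  R1 -= -4*R0 → (0, -1, -3, -3)  (L[1][0] := -4)
  R2 -= -3*R0 → (0, -3, -10, -13)  (L[2][0] := -3)
  R3 -= -4*R0 → (0, -1, -1, 4)  (L[3][0] := -4)
[col 1] pivot -1
  R2 -= 3*R1 → (0, 0, -1, -4)  (L[2][1] := 3)
  R3 -= 1*R1 → (0, 0, 2, 7)  (L[3][1] := 1)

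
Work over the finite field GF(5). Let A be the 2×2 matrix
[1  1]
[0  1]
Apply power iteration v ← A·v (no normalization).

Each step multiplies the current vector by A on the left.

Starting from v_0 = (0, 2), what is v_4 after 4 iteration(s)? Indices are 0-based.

v_4 = (3, 2)

v_0 = (0, 2).
v_1 = A·v_0 = (2, 2).
v_2 = A·v_1 = (4, 2).
v_3 = A·v_2 = (1, 2).
v_4 = A·v_3 = (3, 2).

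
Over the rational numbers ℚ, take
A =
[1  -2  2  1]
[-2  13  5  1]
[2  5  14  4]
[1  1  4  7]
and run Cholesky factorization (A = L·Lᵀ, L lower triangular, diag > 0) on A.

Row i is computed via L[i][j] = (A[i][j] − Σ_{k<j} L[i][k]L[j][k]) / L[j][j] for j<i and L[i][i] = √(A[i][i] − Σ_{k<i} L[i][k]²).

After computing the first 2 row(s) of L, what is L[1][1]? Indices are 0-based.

Step 1: L[0][0] = √(1) = 1.
  L[1][0] = (-2) / L[0][0] = -2.
Step 2: L[1][1] = √(9) = 3.

L[1][1] = 3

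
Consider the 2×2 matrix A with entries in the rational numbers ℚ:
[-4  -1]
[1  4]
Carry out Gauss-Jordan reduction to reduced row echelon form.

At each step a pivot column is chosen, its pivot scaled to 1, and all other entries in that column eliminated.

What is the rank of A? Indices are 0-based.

rank = 2

[1] R0 /= -4  ⇒  (1, 1/4)
     R1 -= 1·R0  ⇒  (0, 15/4)
[2] R1 /= 15/4  ⇒  (0, 1)
     R0 -= 1/4·R1  ⇒  (1, 0)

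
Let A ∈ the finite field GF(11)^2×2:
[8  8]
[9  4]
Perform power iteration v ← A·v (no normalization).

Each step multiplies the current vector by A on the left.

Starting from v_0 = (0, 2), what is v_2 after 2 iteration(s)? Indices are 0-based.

v_2 = (5, 0)

v_0 = (0, 2).
v_1 = A·v_0 = (5, 8).
v_2 = A·v_1 = (5, 0).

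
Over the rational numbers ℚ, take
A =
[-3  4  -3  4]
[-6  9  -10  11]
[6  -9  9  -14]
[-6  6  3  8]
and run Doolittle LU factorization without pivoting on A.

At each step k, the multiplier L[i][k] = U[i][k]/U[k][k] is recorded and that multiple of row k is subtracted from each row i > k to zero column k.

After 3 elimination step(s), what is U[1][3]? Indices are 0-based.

k=0: U[0][0]=-3
  eliminate (1,0): mult=2, new row 1: (0, 1, -4, 3); set L[1][0]=2
  eliminate (2,0): mult=-2, new row 2: (0, -1, 3, -6); set L[2][0]=-2
  eliminate (3,0): mult=2, new row 3: (0, -2, 9, 0); set L[3][0]=2
k=1: U[1][1]=1
  eliminate (2,1): mult=-1, new row 2: (0, 0, -1, -3); set L[2][1]=-1
  eliminate (3,1): mult=-2, new row 3: (0, 0, 1, 6); set L[3][1]=-2
k=2: U[2][2]=-1
  eliminate (3,2): mult=-1, new row 3: (0, 0, 0, 3); set L[3][2]=-1

U[1][3] = 3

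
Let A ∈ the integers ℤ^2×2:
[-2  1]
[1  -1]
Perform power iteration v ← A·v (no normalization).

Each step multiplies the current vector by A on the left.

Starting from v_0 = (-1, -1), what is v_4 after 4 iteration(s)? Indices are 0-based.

v_0 = (-1, -1).
v_1 = A·v_0 = (1, 0).
v_2 = A·v_1 = (-2, 1).
v_3 = A·v_2 = (5, -3).
v_4 = A·v_3 = (-13, 8).

v_4 = (-13, 8)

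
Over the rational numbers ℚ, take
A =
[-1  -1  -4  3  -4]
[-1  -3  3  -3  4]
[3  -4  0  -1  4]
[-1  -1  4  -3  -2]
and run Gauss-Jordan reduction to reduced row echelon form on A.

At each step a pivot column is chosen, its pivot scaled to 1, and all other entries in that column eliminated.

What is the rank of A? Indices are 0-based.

rank = 4

[1] R0 /= -1  ⇒  (1, 1, 4, -3, 4)
     R1 -= -1·R0  ⇒  (0, -2, 7, -6, 8)
     R2 -= 3·R0  ⇒  (0, -7, -12, 8, -8)
     R3 -= -1·R0  ⇒  (0, 0, 8, -6, 2)
[2] R1 /= -2  ⇒  (0, 1, -7/2, 3, -4)
     R0 -= 1·R1  ⇒  (1, 0, 15/2, -6, 8)
     R2 -= -7·R1  ⇒  (0, 0, -73/2, 29, -36)
[3] R2 /= -73/2  ⇒  (0, 0, 1, -58/73, 72/73)
     R0 -= 15/2·R2  ⇒  (1, 0, 0, -3/73, 44/73)
     R1 -= -7/2·R2  ⇒  (0, 1, 0, 16/73, -40/73)
     R3 -= 8·R2  ⇒  (0, 0, 0, 26/73, -430/73)
[4] R3 /= 26/73  ⇒  (0, 0, 0, 1, -215/13)
     R0 -= -3/73·R3  ⇒  (1, 0, 0, 0, -1/13)
     R1 -= 16/73·R3  ⇒  (0, 1, 0, 0, 40/13)
     R2 -= -58/73·R3  ⇒  (0, 0, 1, 0, -158/13)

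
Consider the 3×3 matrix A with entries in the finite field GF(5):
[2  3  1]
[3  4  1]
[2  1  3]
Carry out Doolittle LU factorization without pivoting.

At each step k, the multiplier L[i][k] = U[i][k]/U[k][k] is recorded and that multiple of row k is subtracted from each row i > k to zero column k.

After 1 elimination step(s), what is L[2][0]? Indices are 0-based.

L[2][0] = 1

Step 1: pivot at (0,0) is 2.
  row1 ← row1 − (4)·row0  ⇒  L[1][0]=4, U row1=(0, 2, 2)
  row2 ← row2 − (1)·row0  ⇒  L[2][0]=1, U row2=(0, 3, 2)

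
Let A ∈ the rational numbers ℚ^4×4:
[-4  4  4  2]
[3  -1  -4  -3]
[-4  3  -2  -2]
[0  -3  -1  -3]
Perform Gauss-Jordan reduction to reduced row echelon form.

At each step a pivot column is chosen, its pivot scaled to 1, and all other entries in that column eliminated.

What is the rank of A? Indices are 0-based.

rank = 4

step 1: normalize row 0 (÷-4) = (1, -1, -1, -1/2)
  row 1: subtract 3×row0 = (0, 2, -1, -3/2)
  row 2: subtract -4×row0 = (0, -1, -6, -4)
step 2: normalize row 1 (÷2) = (0, 1, -1/2, -3/4)
  row 0: subtract -1×row1 = (1, 0, -3/2, -5/4)
  row 2: subtract -1×row1 = (0, 0, -13/2, -19/4)
  row 3: subtract -3×row1 = (0, 0, -5/2, -21/4)
step 3: normalize row 2 (÷-13/2) = (0, 0, 1, 19/26)
  row 0: subtract -3/2×row2 = (1, 0, 0, -2/13)
  row 1: subtract -1/2×row2 = (0, 1, 0, -5/13)
  row 3: subtract -5/2×row2 = (0, 0, 0, -89/26)
step 4: normalize row 3 (÷-89/26) = (0, 0, 0, 1)
  row 0: subtract -2/13×row3 = (1, 0, 0, 0)
  row 1: subtract -5/13×row3 = (0, 1, 0, 0)
  row 2: subtract 19/26×row3 = (0, 0, 1, 0)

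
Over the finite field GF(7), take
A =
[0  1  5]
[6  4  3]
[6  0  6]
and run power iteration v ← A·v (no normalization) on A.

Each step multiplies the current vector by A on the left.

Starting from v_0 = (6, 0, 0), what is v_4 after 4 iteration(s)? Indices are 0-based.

v_4 = (1, 3, 3)

v_0 = (6, 0, 0).
v_1 = A·v_0 = (0, 1, 1).
v_2 = A·v_1 = (6, 0, 6).
v_3 = A·v_2 = (2, 5, 2).
v_4 = A·v_3 = (1, 3, 3).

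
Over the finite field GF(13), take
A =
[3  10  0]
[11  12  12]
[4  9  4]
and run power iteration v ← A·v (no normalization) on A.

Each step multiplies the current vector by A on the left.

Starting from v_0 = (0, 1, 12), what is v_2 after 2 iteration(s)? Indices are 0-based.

v_2 = (4, 1, 8)

v_0 = (0, 1, 12).
v_1 = A·v_0 = (10, 0, 5).
v_2 = A·v_1 = (4, 1, 8).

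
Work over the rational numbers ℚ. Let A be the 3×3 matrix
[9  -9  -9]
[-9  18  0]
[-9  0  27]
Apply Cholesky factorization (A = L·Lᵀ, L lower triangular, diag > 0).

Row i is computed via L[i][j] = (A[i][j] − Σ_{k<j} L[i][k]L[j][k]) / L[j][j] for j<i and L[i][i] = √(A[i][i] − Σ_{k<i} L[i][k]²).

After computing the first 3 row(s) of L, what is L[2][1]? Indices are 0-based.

Step 1: L[0][0] = √(9) = 3.
  L[1][0] = (-9) / L[0][0] = -3.
Step 2: L[1][1] = √(9) = 3.
  L[2][0] = (-9) / L[0][0] = -3.
  L[2][1] = (-9) / L[1][1] = -3.
Step 3: L[2][2] = √(9) = 3.

L[2][1] = -3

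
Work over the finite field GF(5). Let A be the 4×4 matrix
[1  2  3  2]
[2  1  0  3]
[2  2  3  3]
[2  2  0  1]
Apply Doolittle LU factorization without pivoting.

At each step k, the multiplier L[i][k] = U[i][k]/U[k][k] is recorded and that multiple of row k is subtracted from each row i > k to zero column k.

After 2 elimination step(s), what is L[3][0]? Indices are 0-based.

L[3][0] = 2

[col 0] pivot 1
  R1 -= 2*R0 → (0, 2, 4, 4)  (L[1][0] := 2)
  R2 -= 2*R0 → (0, 3, 2, 4)  (L[2][0] := 2)
  R3 -= 2*R0 → (0, 3, 4, 2)  (L[3][0] := 2)
[col 1] pivot 2
  R2 -= 4*R1 → (0, 0, 1, 3)  (L[2][1] := 4)
  R3 -= 4*R1 → (0, 0, 3, 1)  (L[3][1] := 4)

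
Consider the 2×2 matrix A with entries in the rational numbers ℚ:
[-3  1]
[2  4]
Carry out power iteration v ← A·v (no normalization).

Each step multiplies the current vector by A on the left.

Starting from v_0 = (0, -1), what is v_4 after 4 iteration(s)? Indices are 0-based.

v_4 = (-29, -326)

v_0 = (0, -1).
v_1 = A·v_0 = (-1, -4).
v_2 = A·v_1 = (-1, -18).
v_3 = A·v_2 = (-15, -74).
v_4 = A·v_3 = (-29, -326).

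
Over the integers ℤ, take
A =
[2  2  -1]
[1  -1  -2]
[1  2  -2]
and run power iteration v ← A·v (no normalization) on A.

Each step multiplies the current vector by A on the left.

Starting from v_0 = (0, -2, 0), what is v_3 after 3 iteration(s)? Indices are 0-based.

v_0 = (0, -2, 0).
v_1 = A·v_0 = (-4, 2, -4).
v_2 = A·v_1 = (0, 2, 8).
v_3 = A·v_2 = (-4, -18, -12).

v_3 = (-4, -18, -12)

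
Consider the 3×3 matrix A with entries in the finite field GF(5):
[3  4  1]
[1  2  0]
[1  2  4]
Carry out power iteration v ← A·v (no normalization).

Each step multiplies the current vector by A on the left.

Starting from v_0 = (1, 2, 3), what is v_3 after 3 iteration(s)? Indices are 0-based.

v_3 = (0, 2, 0)

v_0 = (1, 2, 3).
v_1 = A·v_0 = (4, 0, 2).
v_2 = A·v_1 = (4, 4, 2).
v_3 = A·v_2 = (0, 2, 0).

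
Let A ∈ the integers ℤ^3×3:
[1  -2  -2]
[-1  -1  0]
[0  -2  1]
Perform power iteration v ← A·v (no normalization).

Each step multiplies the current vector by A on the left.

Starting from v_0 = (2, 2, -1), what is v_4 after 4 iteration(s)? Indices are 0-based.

v_0 = (2, 2, -1).
v_1 = A·v_0 = (0, -4, -5).
v_2 = A·v_1 = (18, 4, 3).
v_3 = A·v_2 = (4, -22, -5).
v_4 = A·v_3 = (58, 18, 39).

v_4 = (58, 18, 39)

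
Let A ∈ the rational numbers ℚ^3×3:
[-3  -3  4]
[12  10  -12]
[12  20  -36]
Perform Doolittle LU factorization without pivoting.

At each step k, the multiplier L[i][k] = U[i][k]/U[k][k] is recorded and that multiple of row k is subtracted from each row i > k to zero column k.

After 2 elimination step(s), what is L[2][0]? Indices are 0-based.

[col 0] pivot -3
  R1 -= -4*R0 → (0, -2, 4)  (L[1][0] := -4)
  R2 -= -4*R0 → (0, 8, -20)  (L[2][0] := -4)
[col 1] pivot -2
  R2 -= -4*R1 → (0, 0, -4)  (L[2][1] := -4)

L[2][0] = -4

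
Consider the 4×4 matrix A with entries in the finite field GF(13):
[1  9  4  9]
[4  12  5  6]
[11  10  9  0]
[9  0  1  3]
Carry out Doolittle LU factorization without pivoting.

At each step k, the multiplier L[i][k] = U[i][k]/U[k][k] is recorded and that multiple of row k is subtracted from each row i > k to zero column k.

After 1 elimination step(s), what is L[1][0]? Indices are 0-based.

[col 0] pivot 1
  R1 -= 4*R0 → (0, 2, 2, 9)  (L[1][0] := 4)
  R2 -= 11*R0 → (0, 2, 4, 5)  (L[2][0] := 11)
  R3 -= 9*R0 → (0, 10, 4, 0)  (L[3][0] := 9)

L[1][0] = 4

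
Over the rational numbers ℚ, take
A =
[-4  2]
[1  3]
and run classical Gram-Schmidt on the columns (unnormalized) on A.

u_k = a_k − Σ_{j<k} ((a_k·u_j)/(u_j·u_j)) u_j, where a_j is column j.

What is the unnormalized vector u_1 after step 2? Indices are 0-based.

Step 1: u_0 = a_0 = (-4, 1).
Step 2: u_1 = a_1 − (-5/17)·u_0 = (14/17, 56/17).

u_1 = (14/17, 56/17)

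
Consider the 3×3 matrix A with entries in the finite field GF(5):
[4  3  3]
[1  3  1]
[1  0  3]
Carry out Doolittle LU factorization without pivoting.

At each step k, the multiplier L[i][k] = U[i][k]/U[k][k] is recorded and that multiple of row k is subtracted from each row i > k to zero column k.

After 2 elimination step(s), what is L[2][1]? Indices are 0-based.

k=0: U[0][0]=4
  eliminate (1,0): mult=4, new row 1: (0, 1, 4); set L[1][0]=4
  eliminate (2,0): mult=4, new row 2: (0, 3, 1); set L[2][0]=4
k=1: U[1][1]=1
  eliminate (2,1): mult=3, new row 2: (0, 0, 4); set L[2][1]=3

L[2][1] = 3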